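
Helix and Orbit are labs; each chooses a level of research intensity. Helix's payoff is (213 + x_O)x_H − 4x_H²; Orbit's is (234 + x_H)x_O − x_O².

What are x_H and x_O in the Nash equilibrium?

44, 139

Expanding Helix's payoff: 213x_H + x_Ox_H − 4x_H².
∂π/∂x_H = 213 + x_O − 8x_H = 0, so x_H = 26.625 + 0.125x_O.
Likewise for Orbit: x_O = 117 + 0.5x_H.
Solving the two reaction functions simultaneously: (1 − (0.125)(0.5))x_H = 26.625 + 0.125·117, so 0.9375x_H = 41.25 and x_H = 44.
Then x_O = 117 + 0.5·44 = 139.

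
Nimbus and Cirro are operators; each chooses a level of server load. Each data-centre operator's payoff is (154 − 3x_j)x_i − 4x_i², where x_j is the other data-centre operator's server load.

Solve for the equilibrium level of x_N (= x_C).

Nimbus's payoff is (154 − 3x_C)x_N − 4x_N².
∂π/∂x_N = 154 − 3x_C − 8x_N = 0, so x_N = 19.25 − 0.375x_C.
Setting x_N = x_C in the reaction function: x_N = 19.25 − 0.375x_N, so x_N = 19.25 / 1.375 = 14.

14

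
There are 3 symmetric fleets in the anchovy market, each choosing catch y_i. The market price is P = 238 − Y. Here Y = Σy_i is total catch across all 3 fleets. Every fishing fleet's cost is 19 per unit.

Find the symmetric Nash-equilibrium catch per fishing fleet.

A representative fishing fleet's profit is π_i = y_i(238 − Y) − 19y_i, with Y = y_i + Σ_{j≠i} y_j.
First-order condition: 219 − 2y_i − Σ_{j≠i} y_j = 0.
In a symmetric equilibrium every fishing fleet chooses the same y, so Σ_{j≠i} y_j = 2y. The condition becomes 219 − 4y = 0, giving y = 219/4 = 54.75.

54.75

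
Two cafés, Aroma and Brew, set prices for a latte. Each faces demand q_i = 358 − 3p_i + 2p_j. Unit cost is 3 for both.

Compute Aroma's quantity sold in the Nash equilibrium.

Aroma's profit: π = (p_{Aroma} − 3)(358 − 3p_{Aroma} + 2p_{Brew}).
∂π/∂p_{Aroma} = 367 − 6p_{Aroma} + 2p_{Brew} = 0 ⇒ p_{Aroma} = 367/6 + (1/3)p_{Brew}.
By symmetry p_{Brew} = p_{Aroma}; substituting into the reaction function, (2/3)p_{Aroma} = 367/6 and p_{Aroma} = 91.75.
q_{Aroma} = 358 − 3·91.75 + 2·91.75 = 266.25.

266.25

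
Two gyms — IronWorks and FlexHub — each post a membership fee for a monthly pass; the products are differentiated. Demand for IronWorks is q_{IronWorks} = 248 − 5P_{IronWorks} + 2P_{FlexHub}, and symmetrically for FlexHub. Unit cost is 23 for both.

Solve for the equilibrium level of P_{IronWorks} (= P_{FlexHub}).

IronWorks's profit: π = (P_{IronWorks} − 23)(248 − 5P_{IronWorks} + 2P_{FlexHub}).
∂π/∂P_{IronWorks} = 363 − 10P_{IronWorks} + 2P_{FlexHub} = 0 ⇒ P_{IronWorks} = 36.3 + 0.2P_{FlexHub}.
The game is symmetric, so in equilibrium P_{FlexHub} = P_{IronWorks}: the reaction function gives 0.8P_{IronWorks} = 36.3, hence P_{IronWorks} = 45.375.

45.375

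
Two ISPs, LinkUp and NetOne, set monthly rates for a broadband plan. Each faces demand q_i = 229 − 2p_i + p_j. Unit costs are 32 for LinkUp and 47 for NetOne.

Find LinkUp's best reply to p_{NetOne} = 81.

93.5

LinkUp's profit: π = (p_{LinkUp} − 32)(229 − 2p_{LinkUp} + p_{NetOne}).
∂π/∂p_{LinkUp} = 293 − 4p_{LinkUp} + p_{NetOne} = 0 ⇒ p_{LinkUp} = 73.25 + 0.25p_{NetOne}.
At p_{NetOne} = 81: p_{LinkUp} = 73.25 + 0.25·81 = 93.5.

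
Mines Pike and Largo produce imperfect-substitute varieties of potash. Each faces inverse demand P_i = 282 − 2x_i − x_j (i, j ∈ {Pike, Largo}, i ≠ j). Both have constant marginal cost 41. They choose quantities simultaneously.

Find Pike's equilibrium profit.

Mine Pike's profit: π = x_{Pike}(282 − 2x_{Pike} − x_{Largo}) − 41x_{Pike}.
∂π/∂x_{Pike} = 241 − 4x_{Pike} − x_{Largo} = 0 ⇒ x_{Pike} = 60.25 − 0.25x_{Largo}.
The game is symmetric, so in equilibrium x_{Largo} = x_{Pike}: the reaction function gives 1.25x_{Pike} = 60.25, hence x_{Pike} = 48.2.
P_{Pike} = 282 − 2·48.2 − 48.2 = 137.4.
Profit = (137.4 − 41)·48.2 = 4646.48.

4646.48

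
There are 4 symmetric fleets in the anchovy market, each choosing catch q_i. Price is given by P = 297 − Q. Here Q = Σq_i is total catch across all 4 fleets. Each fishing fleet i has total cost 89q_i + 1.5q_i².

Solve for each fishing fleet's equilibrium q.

26

A representative fishing fleet's profit is π_i = q_i(297 − Q) − 89q_i − 1.5q_i², with Q = q_i + Σ_{j≠i} q_j.
First-order condition: 208 − 5q_i − Σ_{j≠i} q_j = 0.
With identical fishing fleets, set every q_j = q: then 208 − 5q − 3q = 0, i.e. q = 208/8 = 26.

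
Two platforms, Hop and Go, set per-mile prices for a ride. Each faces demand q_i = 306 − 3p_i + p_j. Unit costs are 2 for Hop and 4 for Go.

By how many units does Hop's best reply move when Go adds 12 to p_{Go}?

Hop's profit: π = (p_{Hop} − 2)(306 − 3p_{Hop} + p_{Go}).
∂π/∂p_{Hop} = 312 − 6p_{Hop} + p_{Go} = 0 ⇒ p_{Hop} = 52 + (1/6)p_{Go}.
The reaction-function slope is 1/6, so a 12-unit rise in p_{Go} moves p_{Hop} by 1/6 × 12 = 2. Hop's best response rises — the actions are strategic complements.

2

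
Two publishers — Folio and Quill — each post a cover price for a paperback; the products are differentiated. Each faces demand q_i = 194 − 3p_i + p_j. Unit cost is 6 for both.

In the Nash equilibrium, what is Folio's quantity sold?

109.2

Folio's profit: π = (p_{Folio} − 6)(194 − 3p_{Folio} + p_{Quill}).
∂π/∂p_{Folio} = 212 − 6p_{Folio} + p_{Quill} = 0 ⇒ p_{Folio} = 106/3 + (1/6)p_{Quill}.
The game is symmetric, so in equilibrium p_{Quill} = p_{Folio}: the reaction function gives (5/6)p_{Folio} = 106/3, hence p_{Folio} = 42.4.
q_{Folio} = 194 − 3·42.4 + 42.4 = 109.2.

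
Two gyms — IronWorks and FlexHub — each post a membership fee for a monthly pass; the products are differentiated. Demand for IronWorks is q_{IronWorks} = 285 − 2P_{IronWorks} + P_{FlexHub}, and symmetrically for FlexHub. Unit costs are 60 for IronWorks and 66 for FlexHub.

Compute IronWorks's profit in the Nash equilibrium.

11491.28

IronWorks's profit: π = (P_{IronWorks} − 60)(285 − 2P_{IronWorks} + P_{FlexHub}).
∂π/∂P_{IronWorks} = 405 − 4P_{IronWorks} + P_{FlexHub} = 0 ⇒ P_{IronWorks} = 101.25 + 0.25P_{FlexHub}.
Similarly P_{FlexHub} = 104.25 + 0.25P_{IronWorks}.
Plugging P_{FlexHub} into IronWorks's best response: P_{IronWorks} = 101.25 + 0.25(104.25 + 0.25P_{IronWorks}) ⇒ 0.9375P_{IronWorks} = 127.3125, so P_{IronWorks} = 135.8.
Then P_{FlexHub} = 104.25 + 0.25·135.8 = 138.2.
q_{IronWorks} = 285 − 2·135.8 + 138.2 = 151.6.
Profit = (135.8 − 60)·151.6 = 11491.28.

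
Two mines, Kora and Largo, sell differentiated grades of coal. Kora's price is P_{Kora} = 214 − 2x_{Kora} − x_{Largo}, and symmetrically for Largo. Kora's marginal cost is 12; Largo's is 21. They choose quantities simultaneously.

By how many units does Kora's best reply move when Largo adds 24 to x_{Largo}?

-6

Mine Kora's profit: π = x_{Kora}(214 − 2x_{Kora} − x_{Largo}) − 12x_{Kora}.
∂π/∂x_{Kora} = 202 − 4x_{Kora} − x_{Largo} = 0 ⇒ x_{Kora} = 50.5 − 0.25x_{Largo}.
The reaction-function slope is −0.25, so a 24-unit rise in x_{Largo} moves x_{Kora} by −0.25 × 24 = −6. Kora's best response falls — the actions are strategic substitutes.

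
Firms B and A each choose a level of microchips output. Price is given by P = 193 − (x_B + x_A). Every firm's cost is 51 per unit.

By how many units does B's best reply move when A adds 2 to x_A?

Firm B's profit: π = x_B(193 − (x_B + x_A)) − 51x_B.
∂π/∂x_B = 142 − 2x_B − x_A = 0, so x_B = 71 − 0.5x_A.
The reaction-function slope is −0.5, so a 2-unit rise in x_A moves x_B by −0.5 × 2 = −1. B's best response falls — the actions are strategic substitutes.

-1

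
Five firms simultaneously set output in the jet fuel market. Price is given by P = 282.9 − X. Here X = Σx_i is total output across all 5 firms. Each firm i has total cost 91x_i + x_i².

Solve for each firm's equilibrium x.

23.9875

A representative firm's profit is π_i = x_i(282.9 − X) − 91x_i − x_i², with X = x_i + Σ_{j≠i} x_j.
First-order condition: 191.9 − 4x_i − Σ_{j≠i} x_j = 0.
In a symmetric equilibrium every firm chooses the same x, so Σ_{j≠i} x_j = 4x. The condition becomes 191.9 − 8x = 0, giving x = 191.9/8 = 23.9875.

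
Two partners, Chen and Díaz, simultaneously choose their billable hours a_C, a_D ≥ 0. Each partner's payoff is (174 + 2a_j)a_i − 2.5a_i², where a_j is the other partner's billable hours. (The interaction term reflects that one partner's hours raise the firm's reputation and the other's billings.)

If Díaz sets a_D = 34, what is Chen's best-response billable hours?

Chen's payoff is (174 + 2a_D)a_C − 2.5a_C².
∂π/∂a_C = 174 + 2a_D − 5a_C = 0, so a_C = 34.8 + 0.4a_D.
At a_D = 34: a_C = 34.8 + 0.4·34 = 48.4.

48.4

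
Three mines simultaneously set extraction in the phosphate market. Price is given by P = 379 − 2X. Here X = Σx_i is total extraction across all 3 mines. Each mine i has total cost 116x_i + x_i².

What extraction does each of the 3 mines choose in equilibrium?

A representative mine's profit is π_i = x_i(379 − 2X) − 116x_i − x_i², with X = x_i + Σ_{j≠i} x_j.
First-order condition: 263 − 6x_i − 2Σ_{j≠i} x_j = 0.
With identical mines, set every x_j = x: then 263 − 6x − 4x = 0, i.e. x = 263/10 = 26.3.

26.3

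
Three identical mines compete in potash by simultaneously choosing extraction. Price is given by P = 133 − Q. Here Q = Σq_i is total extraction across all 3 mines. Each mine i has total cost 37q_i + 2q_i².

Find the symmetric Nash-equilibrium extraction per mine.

12

A representative mine's profit is π_i = q_i(133 − Q) − 37q_i − 2q_i², with Q = q_i + Σ_{j≠i} q_j.
First-order condition: 96 − 6q_i − Σ_{j≠i} q_j = 0.
With identical mines, set every q_j = q: then 96 − 6q − 2q = 0, i.e. q = 96/8 = 12.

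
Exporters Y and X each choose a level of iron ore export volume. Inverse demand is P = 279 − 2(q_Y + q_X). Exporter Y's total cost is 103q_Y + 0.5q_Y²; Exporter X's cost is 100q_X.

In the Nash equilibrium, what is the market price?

167.875

Exporter Y's profit: π = q_Y(279 − 2(q_Y + q_X)) − 103q_Y − 0.5q_Y².
∂π/∂q_Y = 176 − 5q_Y − 2q_X = 0, so q_Y = 35.2 − 0.4q_X.
For X: ∂π/∂q_X = 179 − 4q_X − 2q_Y = 0 ⇒ q_X = 44.75 − 0.5q_Y.
Solving the two reaction functions simultaneously: (1 − (−0.4)(−0.5))q_Y = 35.2 − 0.4·44.75, so 0.8q_Y = 17.3 and q_Y = 21.625.
Then q_X = 44.75 − 0.5·21.625 = 33.9375.
Equilibrium price: P = 279 − 2·55.5625 = 167.875.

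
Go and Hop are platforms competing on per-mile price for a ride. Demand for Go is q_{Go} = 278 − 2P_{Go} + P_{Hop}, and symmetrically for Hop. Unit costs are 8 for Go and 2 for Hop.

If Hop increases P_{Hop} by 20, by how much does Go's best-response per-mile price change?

Go's profit: π = (P_{Go} − 8)(278 − 2P_{Go} + P_{Hop}).
∂π/∂P_{Go} = 294 − 4P_{Go} + P_{Hop} = 0 ⇒ P_{Go} = 73.5 + 0.25P_{Hop}.
The reaction-function slope is 0.25, so a 20-unit rise in P_{Hop} moves P_{Go} by 0.25 × 20 = 5. Go's best response rises — the actions are strategic complements.

5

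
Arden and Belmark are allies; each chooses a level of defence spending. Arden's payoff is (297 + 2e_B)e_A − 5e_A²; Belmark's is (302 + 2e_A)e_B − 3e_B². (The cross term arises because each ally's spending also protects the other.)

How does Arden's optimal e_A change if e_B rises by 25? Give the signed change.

5

Expanding Arden's payoff: 297e_A + 2e_Be_A − 5e_A².
∂π/∂e_A = 297 + 2e_B − 10e_A = 0, so e_A = 29.7 + 0.2e_B.
The reaction-function slope is 0.2, so a 25-unit rise in e_B moves e_A by 0.2 × 25 = 5. Arden's best response rises — the actions are strategic complements.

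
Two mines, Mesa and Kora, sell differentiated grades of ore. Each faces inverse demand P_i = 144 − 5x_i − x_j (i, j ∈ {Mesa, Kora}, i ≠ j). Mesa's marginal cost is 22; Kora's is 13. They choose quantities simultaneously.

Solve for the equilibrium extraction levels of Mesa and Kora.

11, 12

Mine Mesa's profit: π = x_{Mesa}(144 − 5x_{Mesa} − x_{Kora}) − 22x_{Mesa}.
∂π/∂x_{Mesa} = 122 − 10x_{Mesa} − x_{Kora} = 0 ⇒ x_{Mesa} = 12.2 − 0.1x_{Kora}.
Similarly x_{Kora} = 13.1 − 0.1x_{Mesa}.
Plugging x_{Kora} into Mesa's best response: x_{Mesa} = 12.2 − 0.1(13.1 − 0.1x_{Mesa}) ⇒ 0.99x_{Mesa} = 10.89, so x_{Mesa} = 11.
Then x_{Kora} = 13.1 − 0.1·11 = 12.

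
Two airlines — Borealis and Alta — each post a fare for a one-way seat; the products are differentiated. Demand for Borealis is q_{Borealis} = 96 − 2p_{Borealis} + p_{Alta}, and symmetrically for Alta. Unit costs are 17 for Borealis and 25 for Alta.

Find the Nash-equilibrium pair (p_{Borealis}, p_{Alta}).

44.4, 47.6

Borealis's profit: π = (p_{Borealis} − 17)(96 − 2p_{Borealis} + p_{Alta}).
∂π/∂p_{Borealis} = 130 − 4p_{Borealis} + p_{Alta} = 0 ⇒ p_{Borealis} = 32.5 + 0.25p_{Alta}.
Similarly p_{Alta} = 36.5 + 0.25p_{Borealis}.
Plugging p_{Alta} into Borealis's best response: p_{Borealis} = 32.5 + 0.25(36.5 + 0.25p_{Borealis}) ⇒ 0.9375p_{Borealis} = 41.625, so p_{Borealis} = 44.4.
Then p_{Alta} = 36.5 + 0.25·44.4 = 47.6.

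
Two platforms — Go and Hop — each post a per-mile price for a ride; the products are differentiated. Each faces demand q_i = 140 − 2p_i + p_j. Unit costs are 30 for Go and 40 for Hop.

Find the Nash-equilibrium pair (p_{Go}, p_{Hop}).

68, 72

Go's profit: π = (p_{Go} − 30)(140 − 2p_{Go} + p_{Hop}).
∂π/∂p_{Go} = 200 − 4p_{Go} + p_{Hop} = 0 ⇒ p_{Go} = 50 + 0.25p_{Hop}.
Similarly p_{Hop} = 55 + 0.25p_{Go}.
Substituting the second reaction function into the first: p_{Go} = 50 + 0.25(55 + 0.25p_{Go}), which gives 0.9375p_{Go} = 63.75 ⇒ p_{Go} = 68.
Then p_{Hop} = 55 + 0.25·68 = 72.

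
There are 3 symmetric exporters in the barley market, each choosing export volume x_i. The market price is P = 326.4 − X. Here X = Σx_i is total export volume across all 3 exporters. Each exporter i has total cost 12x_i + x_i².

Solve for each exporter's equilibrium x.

52.4

A representative exporter's profit is π_i = x_i(326.4 − X) − 12x_i − x_i², with X = x_i + Σ_{j≠i} x_j.
First-order condition: 314.4 − 4x_i − Σ_{j≠i} x_j = 0.
In a symmetric equilibrium every exporter chooses the same x, so Σ_{j≠i} x_j = 2x. The condition becomes 314.4 − 6x = 0, giving x = 314.4/6 = 52.4.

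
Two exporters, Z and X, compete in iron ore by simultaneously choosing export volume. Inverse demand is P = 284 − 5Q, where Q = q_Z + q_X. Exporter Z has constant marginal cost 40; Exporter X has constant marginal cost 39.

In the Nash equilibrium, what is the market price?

121

Exporter Z's profit: π = q_Z(284 − 5(q_Z + q_X)) − 40q_Z.
∂π/∂q_Z = 244 − 10q_Z − 5q_X = 0, so q_Z = 24.4 − 0.5q_X.
By the same steps for X: q_X = 24.5 − 0.5q_Z.
Plugging q_X into Z's best response: q_Z = 24.4 − 0.5(24.5 − 0.5q_Z) ⇒ 0.75q_Z = 12.15, so q_Z = 16.2.
Then q_X = 24.5 − 0.5·16.2 = 16.4.
Equilibrium price: P = 284 − 5·32.6 = 121.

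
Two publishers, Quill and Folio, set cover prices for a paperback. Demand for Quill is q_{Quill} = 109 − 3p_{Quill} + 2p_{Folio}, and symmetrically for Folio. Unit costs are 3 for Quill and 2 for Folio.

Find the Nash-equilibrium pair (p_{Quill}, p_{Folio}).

29.3125, 28.9375

Quill's profit: π = (p_{Quill} − 3)(109 − 3p_{Quill} + 2p_{Folio}).
∂π/∂p_{Quill} = 118 − 6p_{Quill} + 2p_{Folio} = 0 ⇒ p_{Quill} = 59/3 + (1/3)p_{Folio}.
Similarly p_{Folio} = 115/6 + (1/3)p_{Quill}.
Solving the two reaction functions simultaneously: (1 − (1/3)(1/3))p_{Quill} = 59/3 + (1/3)·(115/6), so (8/9)p_{Quill} = 469/18 and p_{Quill} = 29.3125.
Then p_{Folio} = 115/6 + (1/3)·29.3125 = 28.9375.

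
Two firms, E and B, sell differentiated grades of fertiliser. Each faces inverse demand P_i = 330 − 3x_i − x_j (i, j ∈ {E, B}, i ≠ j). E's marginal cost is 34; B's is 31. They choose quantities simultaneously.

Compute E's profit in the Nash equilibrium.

Firm E's profit: π = x_E(330 − 3x_E − x_B) − 34x_E.
∂π/∂x_E = 296 − 6x_E − x_B = 0 ⇒ x_E = 148/3 − (1/6)x_B.
Similarly x_B = 299/6 − (1/6)x_E.
Substituting the second reaction function into the first: x_E = 148/3 − (1/6)(299/6 − (1/6)x_E), which gives (35/36)x_E = 1477/36 ⇒ x_E = 42.2.
Then x_B = 299/6 − (1/6)·42.2 = 42.8.
P_E = 330 − 3·42.2 − 42.8 = 160.6.
Profit = (160.6 − 34)·42.2 = 5342.52.

5342.52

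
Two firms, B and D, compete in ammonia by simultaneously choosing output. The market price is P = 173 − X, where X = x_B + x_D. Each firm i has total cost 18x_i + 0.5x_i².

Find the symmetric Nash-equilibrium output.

38.75

Firm B's profit: π = x_B(173 − (x_B + x_D)) − 18x_B − 0.5x_B².
∂π/∂x_B = 155 − 3x_B − x_D = 0, so x_B = 155/3 − (1/3)x_D.
The game is symmetric, so in equilibrium x_D = x_B: the reaction function gives (4/3)x_B = 155/3, hence x_B = 38.75.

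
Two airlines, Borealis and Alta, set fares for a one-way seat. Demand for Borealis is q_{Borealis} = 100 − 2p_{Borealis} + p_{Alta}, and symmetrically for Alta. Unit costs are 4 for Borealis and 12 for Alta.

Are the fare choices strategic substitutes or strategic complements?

strategic complements

Borealis's profit: π = (p_{Borealis} − 4)(100 − 2p_{Borealis} + p_{Alta}).
∂π/∂p_{Borealis} = 108 − 4p_{Borealis} + p_{Alta} = 0 ⇒ p_{Borealis} = 27 + 0.25p_{Alta}.
The best-response slope dp_{Borealis}/dp_{Alta} = 0.25 > 0: the reaction function is upward-sloping, so the choices are strategic complements.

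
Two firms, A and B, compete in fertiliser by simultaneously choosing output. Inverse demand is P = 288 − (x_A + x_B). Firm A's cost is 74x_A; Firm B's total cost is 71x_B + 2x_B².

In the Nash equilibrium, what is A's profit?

Firm A's profit: π = x_A(288 − (x_A + x_B)) − 74x_A.
∂π/∂x_A = 214 − 2x_A − x_B = 0, so x_A = 107 − 0.5x_B.
For B: ∂π/∂x_B = 217 − 6x_B − x_A = 0 ⇒ x_B = 217/6 − (1/6)x_A.
Plugging x_B into A's best response: x_A = 107 − 0.5(217/6 − (1/6)x_A) ⇒ (11/12)x_A = 1067/12, so x_A = 97.
Then x_B = 217/6 − (1/6)·97 = 20.
Price P = 288 − 117 = 171.
A's profit: (171 − 74)·97 = 9409.

9409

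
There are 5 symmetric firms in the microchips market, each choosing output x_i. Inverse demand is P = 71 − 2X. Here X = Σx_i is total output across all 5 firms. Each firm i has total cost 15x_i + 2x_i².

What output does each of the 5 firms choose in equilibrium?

3.5

A representative firm's profit is π_i = x_i(71 − 2X) − 15x_i − 2x_i², with X = x_i + Σ_{j≠i} x_j.
First-order condition: 56 − 8x_i − 2Σ_{j≠i} x_j = 0.
With identical firms, set every x_j = x: then 56 − 8x − 8x = 0, i.e. x = 56/16 = 3.5.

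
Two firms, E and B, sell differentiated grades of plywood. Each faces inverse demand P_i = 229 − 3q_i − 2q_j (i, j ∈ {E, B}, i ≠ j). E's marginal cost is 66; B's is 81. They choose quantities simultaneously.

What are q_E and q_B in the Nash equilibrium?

Firm E's profit: π = q_E(229 − 3q_E − 2q_B) − 66q_E.
∂π/∂q_E = 163 − 6q_E − 2q_B = 0 ⇒ q_E = 163/6 − (1/3)q_B.
Similarly q_B = 74/3 − (1/3)q_E.
Substituting the second reaction function into the first: q_E = 163/6 − (1/3)(74/3 − (1/3)q_E), which gives (8/9)q_E = 341/18 ⇒ q_E = 21.3125.
Then q_B = 74/3 − (1/3)·21.3125 = 17.5625.

21.3125, 17.5625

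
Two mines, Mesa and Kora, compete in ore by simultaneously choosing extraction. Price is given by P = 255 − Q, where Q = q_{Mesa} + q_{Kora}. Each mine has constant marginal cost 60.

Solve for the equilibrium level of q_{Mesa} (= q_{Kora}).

Mine Mesa's profit: π = q_{Mesa}(255 − (q_{Mesa} + q_{Kora})) − 60q_{Mesa}.
∂π/∂q_{Mesa} = 195 − 2q_{Mesa} − q_{Kora} = 0, so q_{Mesa} = 97.5 − 0.5q_{Kora}.
The game is symmetric, so in equilibrium q_{Kora} = q_{Mesa}: the reaction function gives 1.5q_{Mesa} = 97.5, hence q_{Mesa} = 65.

65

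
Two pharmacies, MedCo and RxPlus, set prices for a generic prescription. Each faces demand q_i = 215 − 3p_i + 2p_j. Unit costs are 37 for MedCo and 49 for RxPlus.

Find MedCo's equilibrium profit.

6556.6875

MedCo's profit: π = (p_{MedCo} − 37)(215 − 3p_{MedCo} + 2p_{RxPlus}).
∂π/∂p_{MedCo} = 326 − 6p_{MedCo} + 2p_{RxPlus} = 0 ⇒ p_{MedCo} = 163/3 + (1/3)p_{RxPlus}.
Similarly p_{RxPlus} = 181/3 + (1/3)p_{MedCo}.
Solving the two reaction functions simultaneously: (1 − (1/3)(1/3))p_{MedCo} = 163/3 + (1/3)·(181/3), so (8/9)p_{MedCo} = 670/9 and p_{MedCo} = 83.75.
Then p_{RxPlus} = 181/3 + (1/3)·83.75 = 88.25.
q_{MedCo} = 215 − 3·83.75 + 2·88.25 = 140.25.
Profit = (83.75 − 37)·140.25 = 6556.6875.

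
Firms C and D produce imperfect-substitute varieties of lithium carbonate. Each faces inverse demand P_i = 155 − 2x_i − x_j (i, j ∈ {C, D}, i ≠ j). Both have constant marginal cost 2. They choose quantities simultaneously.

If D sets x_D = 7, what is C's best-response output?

Firm C's profit: π = x_C(155 − 2x_C − x_D) − 2x_C.
∂π/∂x_C = 153 − 4x_C − x_D = 0 ⇒ x_C = 38.25 − 0.25x_D.
At x_D = 7: x_C = 38.25 − 0.25·7 = 36.5.

36.5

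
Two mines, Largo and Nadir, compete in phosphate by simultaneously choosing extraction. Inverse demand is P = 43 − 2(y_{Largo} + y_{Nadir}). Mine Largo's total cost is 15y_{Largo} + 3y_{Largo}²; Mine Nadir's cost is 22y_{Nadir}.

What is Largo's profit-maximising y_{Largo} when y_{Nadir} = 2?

Mine Largo's profit: π = y_{Largo}(43 − 2(y_{Largo} + y_{Nadir})) − 15y_{Largo} − 3y_{Largo}².
∂π/∂y_{Largo} = 28 − 10y_{Largo} − 2y_{Nadir} = 0, so y_{Largo} = 2.8 − 0.2y_{Nadir}.
At y_{Nadir} = 2: y_{Largo} = 2.8 − 0.2·2 = 2.4.

2.4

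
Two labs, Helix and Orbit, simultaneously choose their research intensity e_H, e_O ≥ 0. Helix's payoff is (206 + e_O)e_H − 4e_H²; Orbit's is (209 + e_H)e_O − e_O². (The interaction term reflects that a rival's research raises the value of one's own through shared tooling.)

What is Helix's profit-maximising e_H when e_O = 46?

31.5

Expanding Helix's payoff: 206e_H + e_Oe_H − 4e_H².
∂π/∂e_H = 206 + e_O − 8e_H = 0, so e_H = 25.75 + 0.125e_O.
At e_O = 46: e_H = 25.75 + 0.125·46 = 31.5.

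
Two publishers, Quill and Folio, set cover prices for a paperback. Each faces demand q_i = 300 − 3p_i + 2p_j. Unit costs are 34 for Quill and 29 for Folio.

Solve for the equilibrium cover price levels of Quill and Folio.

Quill's profit: π = (p_{Quill} − 34)(300 − 3p_{Quill} + 2p_{Folio}).
∂π/∂p_{Quill} = 402 − 6p_{Quill} + 2p_{Folio} = 0 ⇒ p_{Quill} = 67 + (1/3)p_{Folio}.
Similarly p_{Folio} = 64.5 + (1/3)p_{Quill}.
Substituting the second reaction function into the first: p_{Quill} = 67 + (1/3)(64.5 + (1/3)p_{Quill}), which gives (8/9)p_{Quill} = 88.5 ⇒ p_{Quill} = 99.5625.
Then p_{Folio} = 64.5 + (1/3)·99.5625 = 97.6875.

99.5625, 97.6875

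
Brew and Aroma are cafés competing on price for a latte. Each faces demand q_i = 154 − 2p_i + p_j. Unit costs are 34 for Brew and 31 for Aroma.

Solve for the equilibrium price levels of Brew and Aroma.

73.6, 72.4

Brew's profit: π = (p_{Brew} − 34)(154 − 2p_{Brew} + p_{Aroma}).
∂π/∂p_{Brew} = 222 − 4p_{Brew} + p_{Aroma} = 0 ⇒ p_{Brew} = 55.5 + 0.25p_{Aroma}.
Similarly p_{Aroma} = 54 + 0.25p_{Brew}.
Plugging p_{Aroma} into Brew's best response: p_{Brew} = 55.5 + 0.25(54 + 0.25p_{Brew}) ⇒ 0.9375p_{Brew} = 69, so p_{Brew} = 73.6.
Then p_{Aroma} = 54 + 0.25·73.6 = 72.4.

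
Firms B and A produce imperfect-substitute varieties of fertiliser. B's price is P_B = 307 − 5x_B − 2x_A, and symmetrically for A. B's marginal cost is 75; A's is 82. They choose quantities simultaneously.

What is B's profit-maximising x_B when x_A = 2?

22.8

Firm B's profit: π = x_B(307 − 5x_B − 2x_A) − 75x_B.
∂π/∂x_B = 232 − 10x_B − 2x_A = 0 ⇒ x_B = 23.2 − 0.2x_A.
At x_A = 2: x_B = 23.2 − 0.2·2 = 22.8.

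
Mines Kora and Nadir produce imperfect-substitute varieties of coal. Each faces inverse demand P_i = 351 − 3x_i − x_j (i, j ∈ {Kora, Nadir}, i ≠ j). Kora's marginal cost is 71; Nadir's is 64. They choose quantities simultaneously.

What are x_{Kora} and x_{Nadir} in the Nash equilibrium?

39.8, 41.2

Mine Kora's profit: π = x_{Kora}(351 − 3x_{Kora} − x_{Nadir}) − 71x_{Kora}.
∂π/∂x_{Kora} = 280 − 6x_{Kora} − x_{Nadir} = 0 ⇒ x_{Kora} = 140/3 − (1/6)x_{Nadir}.
Similarly x_{Nadir} = 287/6 − (1/6)x_{Kora}.
Plugging x_{Nadir} into Kora's best response: x_{Kora} = 140/3 − (1/6)(287/6 − (1/6)x_{Kora}) ⇒ (35/36)x_{Kora} = 1393/36, so x_{Kora} = 39.8.
Then x_{Nadir} = 287/6 − (1/6)·39.8 = 41.2.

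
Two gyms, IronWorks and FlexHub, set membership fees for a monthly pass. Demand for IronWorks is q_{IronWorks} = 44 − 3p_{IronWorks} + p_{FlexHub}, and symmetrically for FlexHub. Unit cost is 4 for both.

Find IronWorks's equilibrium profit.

155.52

IronWorks's profit: π = (p_{IronWorks} − 4)(44 − 3p_{IronWorks} + p_{FlexHub}).
∂π/∂p_{IronWorks} = 56 − 6p_{IronWorks} + p_{FlexHub} = 0 ⇒ p_{IronWorks} = 28/3 + (1/6)p_{FlexHub}.
By symmetry p_{FlexHub} = p_{IronWorks}; substituting into the reaction function, (5/6)p_{IronWorks} = 28/3 and p_{IronWorks} = 11.2.
q_{IronWorks} = 44 − 3·11.2 + 11.2 = 21.6.
Profit = (11.2 − 4)·21.6 = 155.52.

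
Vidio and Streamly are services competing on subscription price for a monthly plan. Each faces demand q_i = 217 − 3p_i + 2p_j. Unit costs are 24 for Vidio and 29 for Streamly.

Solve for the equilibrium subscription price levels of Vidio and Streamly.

Vidio's profit: π = (p_{Vidio} − 24)(217 − 3p_{Vidio} + 2p_{Streamly}).
∂π/∂p_{Vidio} = 289 − 6p_{Vidio} + 2p_{Streamly} = 0 ⇒ p_{Vidio} = 289/6 + (1/3)p_{Streamly}.
Similarly p_{Streamly} = 152/3 + (1/3)p_{Vidio}.
Solving the two reaction functions simultaneously: (1 − (1/3)(1/3))p_{Vidio} = 289/6 + (1/3)·(152/3), so (8/9)p_{Vidio} = 1171/18 and p_{Vidio} = 73.1875.
Then p_{Streamly} = 152/3 + (1/3)·73.1875 = 75.0625.

73.1875, 75.0625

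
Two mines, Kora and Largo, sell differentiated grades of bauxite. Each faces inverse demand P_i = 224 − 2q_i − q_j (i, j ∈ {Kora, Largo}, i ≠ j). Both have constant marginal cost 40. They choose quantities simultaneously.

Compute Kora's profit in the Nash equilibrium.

2708.48

Mine Kora's profit: π = q_{Kora}(224 − 2q_{Kora} − q_{Largo}) − 40q_{Kora}.
∂π/∂q_{Kora} = 184 − 4q_{Kora} − q_{Largo} = 0 ⇒ q_{Kora} = 46 − 0.25q_{Largo}.
By symmetry q_{Largo} = q_{Kora}; substituting into the reaction function, 1.25q_{Kora} = 46 and q_{Kora} = 36.8.
P_{Kora} = 224 − 2·36.8 − 36.8 = 113.6.
Profit = (113.6 − 40)·36.8 = 2708.48.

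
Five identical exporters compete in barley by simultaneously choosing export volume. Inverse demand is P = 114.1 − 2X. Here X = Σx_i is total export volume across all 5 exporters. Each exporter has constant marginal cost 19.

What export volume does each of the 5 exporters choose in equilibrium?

7.925

A representative exporter's profit is π_i = x_i(114.1 − 2X) − 19x_i, with X = x_i + Σ_{j≠i} x_j.
First-order condition: 95.1 − 4x_i − 2Σ_{j≠i} x_j = 0.
With identical exporters, set every x_j = x: then 95.1 − 4x − 8x = 0, i.e. x = 95.1/12 = 7.925.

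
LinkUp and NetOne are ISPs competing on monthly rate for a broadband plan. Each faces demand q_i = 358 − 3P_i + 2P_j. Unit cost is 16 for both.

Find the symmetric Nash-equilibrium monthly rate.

LinkUp's profit: π = (P_{LinkUp} − 16)(358 − 3P_{LinkUp} + 2P_{NetOne}).
∂π/∂P_{LinkUp} = 406 − 6P_{LinkUp} + 2P_{NetOne} = 0 ⇒ P_{LinkUp} = 203/3 + (1/3)P_{NetOne}.
Setting P_{LinkUp} = P_{NetOne} in the reaction function: P_{LinkUp} = 203/3 + (1/3)P_{LinkUp}, so P_{LinkUp} = (203/3) / (2/3) = 101.5.

101.5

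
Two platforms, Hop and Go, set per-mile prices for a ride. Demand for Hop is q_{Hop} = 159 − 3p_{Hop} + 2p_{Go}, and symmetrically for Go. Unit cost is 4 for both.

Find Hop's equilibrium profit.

Hop's profit: π = (p_{Hop} − 4)(159 − 3p_{Hop} + 2p_{Go}).
∂π/∂p_{Hop} = 171 − 6p_{Hop} + 2p_{Go} = 0 ⇒ p_{Hop} = 28.5 + (1/3)p_{Go}.
The game is symmetric, so in equilibrium p_{Go} = p_{Hop}: the reaction function gives (2/3)p_{Hop} = 28.5, hence p_{Hop} = 42.75.
q_{Hop} = 159 − 3·42.75 + 2·42.75 = 116.25.
Profit = (42.75 − 4)·116.25 = 4504.6875.

4504.6875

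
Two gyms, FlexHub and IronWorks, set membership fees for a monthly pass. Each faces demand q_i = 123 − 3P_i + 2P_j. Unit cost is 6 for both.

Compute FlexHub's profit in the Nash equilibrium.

2566.6875

FlexHub's profit: π = (P_{FlexHub} − 6)(123 − 3P_{FlexHub} + 2P_{IronWorks}).
∂π/∂P_{FlexHub} = 141 − 6P_{FlexHub} + 2P_{IronWorks} = 0 ⇒ P_{FlexHub} = 23.5 + (1/3)P_{IronWorks}.
By symmetry P_{IronWorks} = P_{FlexHub}; substituting into the reaction function, (2/3)P_{FlexHub} = 23.5 and P_{FlexHub} = 35.25.
q_{FlexHub} = 123 − 3·35.25 + 2·35.25 = 87.75.
Profit = (35.25 − 6)·87.75 = 2566.6875.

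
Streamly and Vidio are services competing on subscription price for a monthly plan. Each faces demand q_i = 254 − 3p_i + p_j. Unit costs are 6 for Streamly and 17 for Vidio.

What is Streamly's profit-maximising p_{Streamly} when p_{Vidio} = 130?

Streamly's profit: π = (p_{Streamly} − 6)(254 − 3p_{Streamly} + p_{Vidio}).
∂π/∂p_{Streamly} = 272 − 6p_{Streamly} + p_{Vidio} = 0 ⇒ p_{Streamly} = 136/3 + (1/6)p_{Vidio}.
At p_{Vidio} = 130: p_{Streamly} = 136/3 + (1/6)·130 = 67.

67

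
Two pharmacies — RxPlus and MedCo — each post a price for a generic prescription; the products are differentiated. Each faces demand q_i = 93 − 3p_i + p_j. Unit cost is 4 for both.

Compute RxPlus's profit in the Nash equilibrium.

RxPlus's profit: π = (p_{RxPlus} − 4)(93 − 3p_{RxPlus} + p_{MedCo}).
∂π/∂p_{RxPlus} = 105 − 6p_{RxPlus} + p_{MedCo} = 0 ⇒ p_{RxPlus} = 17.5 + (1/6)p_{MedCo}.
Setting p_{RxPlus} = p_{MedCo} in the reaction function: p_{RxPlus} = 17.5 + (1/6)p_{RxPlus}, so p_{RxPlus} = 17.5 / (5/6) = 21.
q_{RxPlus} = 93 − 3·21 + 21 = 51.
Profit = (21 − 4)·51 = 867.

867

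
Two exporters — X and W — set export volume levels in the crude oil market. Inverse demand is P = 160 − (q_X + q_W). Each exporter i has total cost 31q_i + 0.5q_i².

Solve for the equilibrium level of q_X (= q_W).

32.25

Exporter X's profit: π = q_X(160 − (q_X + q_W)) − 31q_X − 0.5q_X².
∂π/∂q_X = 129 − 3q_X − q_W = 0, so q_X = 43 − (1/3)q_W.
The game is symmetric, so in equilibrium q_W = q_X: the reaction function gives (4/3)q_X = 43, hence q_X = 32.25.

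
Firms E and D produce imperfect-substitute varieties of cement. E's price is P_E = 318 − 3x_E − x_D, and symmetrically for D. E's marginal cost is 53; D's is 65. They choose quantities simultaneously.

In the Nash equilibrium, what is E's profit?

Firm E's profit: π = x_E(318 − 3x_E − x_D) − 53x_E.
∂π/∂x_E = 265 − 6x_E − x_D = 0 ⇒ x_E = 265/6 − (1/6)x_D.
Similarly x_D = 253/6 − (1/6)x_E.
Substituting the second reaction function into the first: x_E = 265/6 − (1/6)(253/6 − (1/6)x_E), which gives (35/36)x_E = 1337/36 ⇒ x_E = 38.2.
Then x_D = 253/6 − (1/6)·38.2 = 35.8.
P_E = 318 − 3·38.2 − 35.8 = 167.6.
Profit = (167.6 − 53)·38.2 = 4377.72.

4377.72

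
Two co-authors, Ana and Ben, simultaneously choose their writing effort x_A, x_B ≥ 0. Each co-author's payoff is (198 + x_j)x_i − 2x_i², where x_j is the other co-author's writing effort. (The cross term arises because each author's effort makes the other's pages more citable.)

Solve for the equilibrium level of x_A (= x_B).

Ana's payoff is (198 + x_B)x_A − 2x_A².
∂π/∂x_A = 198 + x_B − 4x_A = 0, so x_A = 49.5 + 0.25x_B.
The game is symmetric, so in equilibrium x_B = x_A: the reaction function gives 0.75x_A = 49.5, hence x_A = 66.

66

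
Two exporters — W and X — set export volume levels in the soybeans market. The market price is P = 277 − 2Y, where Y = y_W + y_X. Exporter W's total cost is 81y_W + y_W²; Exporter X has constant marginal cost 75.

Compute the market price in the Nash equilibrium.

157

Exporter W's profit: π = y_W(277 − 2(y_W + y_X)) − 81y_W − y_W².
∂π/∂y_W = 196 − 6y_W − 2y_X = 0, so y_W = 98/3 − (1/3)y_X.
For X: ∂π/∂y_X = 202 − 4y_X − 2y_W = 0 ⇒ y_X = 50.5 − 0.5y_W.
Plugging y_X into W's best response: y_W = 98/3 − (1/3)(50.5 − 0.5y_W) ⇒ (5/6)y_W = 95/6, so y_W = 19.
Then y_X = 50.5 − 0.5·19 = 41.
Equilibrium price: P = 277 − 2·60 = 157.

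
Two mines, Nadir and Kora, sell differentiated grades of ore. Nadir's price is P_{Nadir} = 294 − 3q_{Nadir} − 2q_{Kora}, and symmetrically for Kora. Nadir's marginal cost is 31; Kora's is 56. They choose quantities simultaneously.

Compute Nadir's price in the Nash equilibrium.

Mine Nadir's profit: π = q_{Nadir}(294 − 3q_{Nadir} − 2q_{Kora}) − 31q_{Nadir}.
∂π/∂q_{Nadir} = 263 − 6q_{Nadir} − 2q_{Kora} = 0 ⇒ q_{Nadir} = 263/6 − (1/3)q_{Kora}.
Similarly q_{Kora} = 119/3 − (1/3)q_{Nadir}.
Plugging q_{Kora} into Nadir's best response: q_{Nadir} = 263/6 − (1/3)(119/3 − (1/3)q_{Nadir}) ⇒ (8/9)q_{Nadir} = 551/18, so q_{Nadir} = 34.4375.
Then q_{Kora} = 119/3 − (1/3)·34.4375 = 28.1875.
P_{Nadir} = 294 − 3·34.4375 − 2·28.1875 = 134.3125.

134.3125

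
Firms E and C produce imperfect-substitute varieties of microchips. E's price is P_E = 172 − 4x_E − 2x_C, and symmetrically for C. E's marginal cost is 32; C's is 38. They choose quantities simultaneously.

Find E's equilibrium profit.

806.56

Firm E's profit: π = x_E(172 − 4x_E − 2x_C) − 32x_E.
∂π/∂x_E = 140 − 8x_E − 2x_C = 0 ⇒ x_E = 17.5 − 0.25x_C.
Similarly x_C = 16.75 − 0.25x_E.
Plugging x_C into E's best response: x_E = 17.5 − 0.25(16.75 − 0.25x_E) ⇒ 0.9375x_E = 13.3125, so x_E = 14.2.
Then x_C = 16.75 − 0.25·14.2 = 13.2.
P_E = 172 − 4·14.2 − 2·13.2 = 88.8.
Profit = (88.8 − 32)·14.2 = 806.56.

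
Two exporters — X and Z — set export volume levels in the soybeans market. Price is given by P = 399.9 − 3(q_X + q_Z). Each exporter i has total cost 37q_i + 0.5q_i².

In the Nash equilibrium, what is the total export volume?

Exporter X's profit: π = q_X(399.9 − 3(q_X + q_Z)) − 37q_X − 0.5q_X².
∂π/∂q_X = 362.9 − 7q_X − 3q_Z = 0, so q_X = 3629/70 − (3/7)q_Z.
The game is symmetric, so in equilibrium q_Z = q_X: the reaction function gives (10/7)q_X = 3629/70, hence q_X = 36.29.
Total export volume: 36.29 + 36.29 = 72.58.

72.58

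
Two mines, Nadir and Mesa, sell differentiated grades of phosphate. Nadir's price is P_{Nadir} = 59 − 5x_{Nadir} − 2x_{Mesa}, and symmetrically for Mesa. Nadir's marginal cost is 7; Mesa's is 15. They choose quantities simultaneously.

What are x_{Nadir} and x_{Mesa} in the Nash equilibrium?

Mine Nadir's profit: π = x_{Nadir}(59 − 5x_{Nadir} − 2x_{Mesa}) − 7x_{Nadir}.
∂π/∂x_{Nadir} = 52 − 10x_{Nadir} − 2x_{Mesa} = 0 ⇒ x_{Nadir} = 5.2 − 0.2x_{Mesa}.
Similarly x_{Mesa} = 4.4 − 0.2x_{Nadir}.
Substituting the second reaction function into the first: x_{Nadir} = 5.2 − 0.2(4.4 − 0.2x_{Nadir}), which gives 0.96x_{Nadir} = 4.32 ⇒ x_{Nadir} = 4.5.
Then x_{Mesa} = 4.4 − 0.2·4.5 = 3.5.

4.5, 3.5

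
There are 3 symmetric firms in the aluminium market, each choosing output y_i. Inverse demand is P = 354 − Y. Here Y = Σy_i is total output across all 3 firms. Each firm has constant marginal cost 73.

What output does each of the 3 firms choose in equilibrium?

70.25

A representative firm's profit is π_i = y_i(354 − Y) − 73y_i, with Y = y_i + Σ_{j≠i} y_j.
First-order condition: 281 − 2y_i − Σ_{j≠i} y_j = 0.
With identical firms, set every y_j = y: then 281 − 2y − 2y = 0, i.e. y = 281/4 = 70.25.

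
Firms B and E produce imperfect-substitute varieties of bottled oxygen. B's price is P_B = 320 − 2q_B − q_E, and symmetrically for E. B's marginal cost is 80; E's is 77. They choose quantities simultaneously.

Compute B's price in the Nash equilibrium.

175.6

Firm B's profit: π = q_B(320 − 2q_B − q_E) − 80q_B.
∂π/∂q_B = 240 − 4q_B − q_E = 0 ⇒ q_B = 60 − 0.25q_E.
Similarly q_E = 60.75 − 0.25q_B.
Solving the two reaction functions simultaneously: (1 − (−0.25)(−0.25))q_B = 60 − 0.25·60.75, so 0.9375q_B = 44.8125 and q_B = 47.8.
Then q_E = 60.75 − 0.25·47.8 = 48.8.
P_B = 320 − 2·47.8 − 48.8 = 175.6.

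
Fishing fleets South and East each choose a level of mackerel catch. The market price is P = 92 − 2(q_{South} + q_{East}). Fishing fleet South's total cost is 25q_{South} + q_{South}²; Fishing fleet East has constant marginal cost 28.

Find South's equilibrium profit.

Fishing fleet South's profit: π = q_{South}(92 − 2(q_{South} + q_{East})) − 25q_{South} − q_{South}².
∂π/∂q_{South} = 67 − 6q_{South} − 2q_{East} = 0, so q_{South} = 67/6 − (1/3)q_{East}.
For East: ∂π/∂q_{East} = 64 − 4q_{East} − 2q_{South} = 0 ⇒ q_{East} = 16 − 0.5q_{South}.
Substituting the second reaction function into the first: q_{South} = 67/6 − (1/3)(16 − 0.5q_{South}), which gives (5/6)q_{South} = 35/6 ⇒ q_{South} = 7.
Then q_{East} = 16 − 0.5·7 = 12.5.
Price P = 92 − 2·19.5 = 53.
South's profit: (53 − 25)·7 − (7)² = 147.

147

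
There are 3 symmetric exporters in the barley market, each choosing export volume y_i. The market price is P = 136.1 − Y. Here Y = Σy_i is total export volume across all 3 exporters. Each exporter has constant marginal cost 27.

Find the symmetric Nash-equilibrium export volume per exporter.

A representative exporter's profit is π_i = y_i(136.1 − Y) − 27y_i, with Y = y_i + Σ_{j≠i} y_j.
First-order condition: 109.1 − 2y_i − Σ_{j≠i} y_j = 0.
In a symmetric equilibrium every exporter chooses the same y, so Σ_{j≠i} y_j = 2y. The condition becomes 109.1 − 4y = 0, giving y = 109.1/4 = 27.275.

27.275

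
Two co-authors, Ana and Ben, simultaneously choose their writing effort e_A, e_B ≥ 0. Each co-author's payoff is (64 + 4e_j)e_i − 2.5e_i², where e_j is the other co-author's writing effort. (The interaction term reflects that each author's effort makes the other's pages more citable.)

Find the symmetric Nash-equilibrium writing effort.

64

Ana's payoff is (64 + 4e_B)e_A − 2.5e_A².
∂π/∂e_A = 64 + 4e_B − 5e_A = 0, so e_A = 12.8 + 0.8e_B.
By symmetry e_B = e_A; substituting into the reaction function, 0.2e_A = 12.8 and e_A = 64.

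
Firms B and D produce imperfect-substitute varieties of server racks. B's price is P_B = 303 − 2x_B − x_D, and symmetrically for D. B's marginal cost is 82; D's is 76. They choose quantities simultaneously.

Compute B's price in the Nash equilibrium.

169.6

Firm B's profit: π = x_B(303 − 2x_B − x_D) − 82x_B.
∂π/∂x_B = 221 − 4x_B − x_D = 0 ⇒ x_B = 55.25 − 0.25x_D.
Similarly x_D = 56.75 − 0.25x_B.
Solving the two reaction functions simultaneously: (1 − (−0.25)(−0.25))x_B = 55.25 − 0.25·56.75, so 0.9375x_B = 41.0625 and x_B = 43.8.
Then x_D = 56.75 − 0.25·43.8 = 45.8.
P_B = 303 − 2·43.8 − 45.8 = 169.6.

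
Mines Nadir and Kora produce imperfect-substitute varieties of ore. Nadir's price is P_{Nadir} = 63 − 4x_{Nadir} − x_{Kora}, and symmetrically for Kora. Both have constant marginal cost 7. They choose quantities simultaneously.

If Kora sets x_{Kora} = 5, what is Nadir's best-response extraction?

6.375

Mine Nadir's profit: π = x_{Nadir}(63 − 4x_{Nadir} − x_{Kora}) − 7x_{Nadir}.
∂π/∂x_{Nadir} = 56 − 8x_{Nadir} − x_{Kora} = 0 ⇒ x_{Nadir} = 7 − 0.125x_{Kora}.
At x_{Kora} = 5: x_{Nadir} = 7 − 0.125·5 = 6.375.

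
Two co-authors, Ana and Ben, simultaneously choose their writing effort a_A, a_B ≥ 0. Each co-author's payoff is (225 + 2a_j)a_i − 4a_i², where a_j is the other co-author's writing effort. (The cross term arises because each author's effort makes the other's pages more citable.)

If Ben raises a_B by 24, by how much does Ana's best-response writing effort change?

6

Ana's payoff is (225 + 2a_B)a_A − 4a_A².
∂π/∂a_A = 225 + 2a_B − 8a_A = 0, so a_A = 28.125 + 0.25a_B.
The reaction-function slope is 0.25, so a 24-unit rise in a_B moves a_A by 0.25 × 24 = 6. Ana's best response rises — the actions are strategic complements.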